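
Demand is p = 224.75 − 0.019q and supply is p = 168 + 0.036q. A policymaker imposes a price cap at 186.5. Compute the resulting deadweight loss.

Competitive equilibrium: 224.75 − 0.019q = 168 + 0.036q → q* = 1031.81818, p* = 205.14545.
At the ceiling p = 186.5, quantity supplied = (186.5 − 168)/0.036 = 513.88889.
Willingness to pay at q' = 513.88889: 224.75 − 0.019·513.88889 = 214.98611.
Δq = 1031.81818 − 513.88889 = 517.92929; wedge = 214.98611 − 186.5 = 28.48611.
Welfare loss = ½ × 517.92929 × 28.48611 = 7376.90.

7376.90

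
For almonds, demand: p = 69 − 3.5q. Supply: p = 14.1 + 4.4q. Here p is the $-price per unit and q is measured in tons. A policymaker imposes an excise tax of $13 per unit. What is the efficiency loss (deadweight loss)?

Competitive equilibrium: 69 − 3.5q = 14.1 + 4.4q → q* = 6.9494, p* = 44.6772.
With the tax, the buyer price exceeds the seller price by 13: (69 − 3.5q) − (14.1 + 4.4q) = 13 → q' = 5.3038.
Δq = 6.9494 − 5.3038 = 1.6456; the wedge equals the tax, 13.
The triangle = ½ × 1.6456 × 13 = $10.70.

$10.70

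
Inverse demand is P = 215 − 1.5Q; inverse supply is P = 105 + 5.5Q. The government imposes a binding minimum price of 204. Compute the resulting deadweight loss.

Competitive equilibrium: 215 − 1.5Q = 105 + 5.5Q → Q* = 15.7143, P* = 191.4286.
At the floor P = 204, quantity demanded = (215 − 204)/1.5 = 7.3333.
Sellers' marginal cost at Q' = 7.3333: 105 + 5.5·7.3333 = 145.3332.
ΔQ = 15.7143 − 7.3333 = 8.381; wedge = 204 − 145.3332 = 58.6668.
DWL = ½ × 8.381 × 58.6668 = 245.84.

245.84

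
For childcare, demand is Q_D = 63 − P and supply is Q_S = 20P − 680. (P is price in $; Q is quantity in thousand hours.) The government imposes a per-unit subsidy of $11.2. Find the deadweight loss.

In inverse form: demand P = 63 − Q, supply P = 34 + 0.05Q.
Competitive equilibrium: 63 − Q = 34 + 0.05Q → Q* = 27.619, P* = 35.381.
The subsidy lowers effective supply by 11.2: P = 22.8 + 0.05Q.
New quantity: 63 − Q = 22.8 + 0.05Q → Q' = 38.2857.
Overproduction ΔQ = 38.2857 − 27.619 = 10.6667; wedge = subsidy = 11.2.
The triangle = ½ × 10.6667 × 11.2 = $59.73 thousand.

$59.73 thousand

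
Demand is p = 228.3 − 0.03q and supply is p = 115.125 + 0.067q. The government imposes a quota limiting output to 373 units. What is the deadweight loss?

30557.09

Competitive equilibrium: 228.3 − 0.03q = 115.125 + 0.067q → q* = 1166.7526, p* = 193.2974.
At q = 373: demand price = 228.3 − 0.03·373 = 217.11; supply price = 115.125 + 0.067·373 = 140.116.
Δq = 1166.7526 − 373 = 793.7526; wedge = 217.11 − 140.116 = 76.994.
DWL = ½ × 793.7526 × 76.994 = 30557.09.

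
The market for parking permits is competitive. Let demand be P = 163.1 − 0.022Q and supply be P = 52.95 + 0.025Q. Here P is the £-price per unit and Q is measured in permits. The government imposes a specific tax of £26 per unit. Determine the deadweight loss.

£7191.49

Competitive equilibrium: 163.1 − 0.022Q = 52.95 + 0.025Q → Q* = 2343.617, P* = 111.5404.
With the tax, the buyer price exceeds the seller price by 26: (163.1 − 0.022Q) − (52.95 + 0.025Q) = 26 → Q' = 1790.4255.
ΔQ = 2343.617 − 1790.4255 = 553.1915; the wedge equals the tax, 26.
Welfare loss = ½ × 553.1915 × 26 = £7191.49.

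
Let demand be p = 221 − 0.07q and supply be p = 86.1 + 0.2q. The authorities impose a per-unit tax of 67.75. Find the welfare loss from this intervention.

8500.12

Competitive equilibrium: 221 − 0.07q = 86.1 + 0.2q → q* = 499.62963, p* = 186.02593.
With the tax, the buyer price exceeds the seller price by 67.75: (221 − 0.07q) − (86.1 + 0.2q) = 67.75 → q' = 248.7037.
Δq = 499.62963 − 248.7037 = 250.92593; the wedge equals the tax, 67.75.
Welfare loss = ½ × 250.92593 × 67.75 = 8500.12.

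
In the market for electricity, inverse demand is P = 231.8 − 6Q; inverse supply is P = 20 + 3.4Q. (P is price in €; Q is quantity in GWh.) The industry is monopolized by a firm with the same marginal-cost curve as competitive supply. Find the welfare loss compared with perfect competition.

Competitive equilibrium: 231.8 − 6Q = 20 + 3.4Q → Q* = 22.5319, P* = 96.6085.
Marginal revenue: MR = 231.8 − 12Q. Set MR = MC: 231.8 − 12Q = 20 + 3.4Q → Q_m = 13.7532.
Price P_m = 231.8 − 6·13.7532 = 149.2808; MC(Q_m) = 20 + 3.4·13.7532 = 66.7609.
Competitive Q* = 22.5319, so ΔQ = 8.7787; wedge = 149.2808 − 66.7609 = 82.5199.
Deadweight loss = ½ × 8.7787 × 82.5199 = €362.21.

€362.21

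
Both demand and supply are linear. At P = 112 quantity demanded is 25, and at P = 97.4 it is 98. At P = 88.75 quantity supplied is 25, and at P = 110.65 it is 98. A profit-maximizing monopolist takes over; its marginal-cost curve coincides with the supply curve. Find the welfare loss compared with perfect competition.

104.33

Demand slope = (97.4 − 112)/(98 − 25) = −0.2, so P = 117 − 0.2Q.
Supply slope = (110.65 − 88.75)/(98 − 25) = 0.3, so P = 81.25 + 0.3Q.
Competitive equilibrium: 117 − 0.2Q = 81.25 + 0.3Q → Q* = 71.5, P* = 102.7.
Marginal revenue: MR = 117 − 0.4Q. Set MR = MC: 117 − 0.4Q = 81.25 + 0.3Q → Q_m = 51.0714.
Price P_m = 117 − 0.2·51.0714 = 106.7857; MC(Q_m) = 81.25 + 0.3·51.0714 = 96.5714.
Competitive Q* = 71.5, so ΔQ = 20.4286; wedge = 106.7857 − 96.5714 = 10.2143.
The triangle = ½ × 20.4286 × 10.2143 = 104.33.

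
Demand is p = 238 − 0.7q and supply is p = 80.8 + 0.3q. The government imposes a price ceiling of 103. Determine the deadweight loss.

3461.12

Competitive equilibrium: 238 − 0.7q = 80.8 + 0.3q → q* = 157.2, p* = 127.96.
At the ceiling p = 103, quantity supplied = (103 − 80.8)/0.3 = 74.
Willingness to pay at q' = 74: 238 − 0.7·74 = 186.2.
Δq = 157.2 − 74 = 83.2; wedge = 186.2 − 103 = 83.2.
Welfare loss = ½ × 83.2 × 83.2 = 3461.12.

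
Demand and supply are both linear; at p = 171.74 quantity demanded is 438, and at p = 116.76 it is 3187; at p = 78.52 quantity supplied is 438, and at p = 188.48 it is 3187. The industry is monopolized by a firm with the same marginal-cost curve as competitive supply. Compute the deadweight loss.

Demand slope = (116.76 − 171.74)/(3187 − 438) = −0.02, so p = 180.5 − 0.02q.
Supply slope = (188.48 − 78.52)/(3187 − 438) = 0.04, so p = 61 + 0.04q.
Competitive equilibrium: 180.5 − 0.02q = 61 + 0.04q → q* = 1991.6667, p* = 140.6667.
Marginal revenue: MR = 180.5 − 0.04q. Set MR = MC: 180.5 − 0.04q = 61 + 0.04q → q_m = 1493.75.
Price p_m = 180.5 − 0.02·1493.75 = 150.625; MC(q_m) = 61 + 0.04·1493.75 = 120.75.
Competitive q* = 1991.6667, so Δq = 497.9167; wedge = 150.625 − 120.75 = 29.875.
Deadweight loss = ½ × 497.9167 × 29.875 = 7437.63.

7437.63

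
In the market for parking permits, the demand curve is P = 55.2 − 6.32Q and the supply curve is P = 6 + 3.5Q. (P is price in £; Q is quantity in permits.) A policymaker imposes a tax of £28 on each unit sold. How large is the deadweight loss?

£39.92

Competitive equilibrium: 55.2 − 6.32Q = 6 + 3.5Q → Q* = 5.0102, P* = 23.5356.
With the tax, the buyer price exceeds the seller price by 28: (55.2 − 6.32Q) − (6 + 3.5Q) = 28 → Q' = 2.1589.
ΔQ = 5.0102 − 2.1589 = 2.8513; the wedge equals the tax, 28.
The triangle = ½ × 2.8513 × 28 = £39.92.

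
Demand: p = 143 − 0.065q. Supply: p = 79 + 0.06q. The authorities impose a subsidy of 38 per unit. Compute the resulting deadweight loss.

5776

Competitive equilibrium: 143 − 0.065q = 79 + 0.06q → q* = 512, p* = 109.72.
The subsidy lowers effective supply by 38: p = 41 + 0.06q.
New quantity: 143 − 0.065q = 41 + 0.06q → q' = 816.
Overproduction Δq = 816 − 512 = 304; wedge = subsidy = 38.
Welfare loss = ½ × 304 × 38 = 5776.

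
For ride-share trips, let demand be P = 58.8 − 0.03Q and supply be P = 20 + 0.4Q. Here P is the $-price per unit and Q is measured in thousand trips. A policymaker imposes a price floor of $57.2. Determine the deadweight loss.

Competitive equilibrium: 58.8 − 0.03Q = 20 + 0.4Q → Q* = 90.23256, P* = 56.09302.
At the floor P = 57.2, quantity demanded = (58.8 − 57.2)/0.03 = 53.33333.
Sellers' marginal cost at Q' = 53.33333: 20 + 0.4·53.33333 = 41.33333.
ΔQ = 90.23256 − 53.33333 = 36.89923; wedge = 57.2 − 41.33333 = 15.86667.
Deadweight loss = ½ × 36.89923 × 15.86667 = $292.73 thousand.

$292.73 thousand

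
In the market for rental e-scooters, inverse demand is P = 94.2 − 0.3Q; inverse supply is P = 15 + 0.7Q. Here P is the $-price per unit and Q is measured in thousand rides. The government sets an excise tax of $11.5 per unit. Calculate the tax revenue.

$778.55 thousand

Competitive equilibrium: 94.2 − 0.3Q = 15 + 0.7Q → Q* = 79.2, P* = 70.44.
With the tax, the buyer price exceeds the seller price by 11.5: (94.2 − 0.3Q) − (15 + 0.7Q) = 11.5 → Q' = 67.7.
Tax revenue = 11.5 × 67.7 = $778.55 thousand.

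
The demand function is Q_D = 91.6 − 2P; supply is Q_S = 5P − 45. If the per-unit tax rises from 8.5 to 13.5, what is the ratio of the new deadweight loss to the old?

2.522

In inverse form: demand P = 45.8 − 0.5Q, supply P = 9 + 0.2Q.
Competitive equilibrium: 45.8 − 0.5Q = 9 + 0.2Q → Q* = 52.5714, P* = 19.5143.
For a per-unit tax t: ΔQ = t/0.7, so DWL = ½·t·(t/0.7) = t²/1.4.
At t = 8.5: DWL = 51.607. At t = 13.5: DWL = 130.179.
Ratio = (13.5/8.5)² = 2.522.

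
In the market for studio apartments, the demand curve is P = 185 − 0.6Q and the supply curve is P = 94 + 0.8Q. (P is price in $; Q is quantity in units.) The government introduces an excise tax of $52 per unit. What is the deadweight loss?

$965.71

Competitive equilibrium: 185 − 0.6Q = 94 + 0.8Q → Q* = 65, P* = 146.
With the tax, the buyer price exceeds the seller price by 52: (185 − 0.6Q) − (94 + 0.8Q) = 52 → Q' = 27.85714.
ΔQ = 65 − 27.85714 = 37.14286; the wedge equals the tax, 52.
DWL = ½ × 37.14286 × 52 = $965.71.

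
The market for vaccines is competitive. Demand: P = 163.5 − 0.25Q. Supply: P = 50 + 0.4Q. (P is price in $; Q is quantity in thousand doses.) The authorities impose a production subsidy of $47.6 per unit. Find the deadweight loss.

Competitive equilibrium: 163.5 − 0.25Q = 50 + 0.4Q → Q* = 174.6154, P* = 119.8462.
The subsidy lowers effective supply by 47.6: P = 2.4 + 0.4Q.
New quantity: 163.5 − 0.25Q = 2.4 + 0.4Q → Q' = 247.8462.
Overproduction ΔQ = 247.8462 − 174.6154 = 73.2308; wedge = subsidy = 47.6.
Welfare loss = ½ × 73.2308 × 47.6 = $1742.89 thousand.

$1742.89 thousand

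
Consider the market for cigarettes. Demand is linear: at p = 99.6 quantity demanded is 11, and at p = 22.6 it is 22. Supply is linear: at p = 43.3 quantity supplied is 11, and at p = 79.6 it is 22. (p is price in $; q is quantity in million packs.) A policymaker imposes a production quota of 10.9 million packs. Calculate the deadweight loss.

Demand slope = (22.6 − 99.6)/(22 − 11) = −7, so p = 176.6 − 7q.
Supply slope = (79.6 − 43.3)/(22 − 11) = 3.3, so p = 7 + 3.3q.
Competitive equilibrium: 176.6 − 7q = 7 + 3.3q → q* = 16.466, p* = 61.3379.
At q = 10.9: demand price = 176.6 − 7·10.9 = 100.3; supply price = 7 + 3.3·10.9 = 42.97.
Δq = 16.466 − 10.9 = 5.566; wedge = 100.3 − 42.97 = 57.33.
Deadweight loss = ½ × 5.566 × 57.33 = $159.55 million.

$159.55 million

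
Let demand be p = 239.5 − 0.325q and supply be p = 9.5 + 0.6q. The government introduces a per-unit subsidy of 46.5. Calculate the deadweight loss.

1168.78

Competitive equilibrium: 239.5 − 0.325q = 9.5 + 0.6q → q* = 248.6486, p* = 158.6892.
The subsidy lowers effective supply by 46.5: p = 0.6q − 37.
New quantity: 239.5 − 0.325q = 0.6q − 37 → q' = 298.9189.
Overproduction Δq = 298.9189 − 248.6486 = 50.2703; wedge = subsidy = 46.5.
Deadweight loss = ½ × 50.2703 × 46.5 = 1168.78.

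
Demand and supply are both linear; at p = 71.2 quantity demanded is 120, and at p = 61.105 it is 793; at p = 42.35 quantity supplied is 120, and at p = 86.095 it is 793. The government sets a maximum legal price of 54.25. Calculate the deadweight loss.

Demand slope = (61.105 − 71.2)/(793 − 120) = −0.015, so p = 73 − 0.015q.
Supply slope = (86.095 − 42.35)/(793 − 120) = 0.065, so p = 34.55 + 0.065q.
Competitive equilibrium: 73 − 0.015q = 34.55 + 0.065q → q* = 480.625, p* = 65.7906.
At the ceiling p = 54.25, quantity supplied = (54.25 − 34.55)/0.065 = 303.0769.
Willingness to pay at q' = 303.0769: 73 − 0.015·303.0769 = 68.4538.
Δq = 480.625 − 303.0769 = 177.5481; wedge = 68.4538 − 54.25 = 14.2038.
The triangle = ½ × 177.5481 × 14.2038 = 1260.93.

1260.93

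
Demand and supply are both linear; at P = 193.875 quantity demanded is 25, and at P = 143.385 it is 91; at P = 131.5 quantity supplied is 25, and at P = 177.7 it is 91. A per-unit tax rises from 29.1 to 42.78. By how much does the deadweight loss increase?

Demand slope = (143.385 − 193.875)/(91 − 25) = −0.765, so P = 213 − 0.765Q.
Supply slope = (177.7 − 131.5)/(91 − 25) = 0.7, so P = 114 + 0.7Q.
Competitive equilibrium: 213 − 0.765Q = 114 + 0.7Q → Q* = 67.5768, P* = 161.3038.
For a per-unit tax t: ΔQ = t/1.465, so DWL = ½·t·(t/1.465) = t²/2.93.
At t = 29.1: DWL = 289.014. At t = 42.78: DWL = 624.617.
Increase = 624.617 − 289.014 = 335.60.

335.60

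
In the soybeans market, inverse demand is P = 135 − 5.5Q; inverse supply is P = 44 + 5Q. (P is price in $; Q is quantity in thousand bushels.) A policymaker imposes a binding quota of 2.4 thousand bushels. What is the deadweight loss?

$206.17 thousand

Competitive equilibrium: 135 − 5.5Q = 44 + 5Q → Q* = 8.6667, P* = 87.3333.
At Q = 2.4: demand price = 135 − 5.5·2.4 = 121.8; supply price = 44 + 5·2.4 = 56.
ΔQ = 8.6667 − 2.4 = 6.2667; wedge = 121.8 − 56 = 65.8.
Welfare loss = ½ × 6.2667 × 65.8 = $206.17 thousand.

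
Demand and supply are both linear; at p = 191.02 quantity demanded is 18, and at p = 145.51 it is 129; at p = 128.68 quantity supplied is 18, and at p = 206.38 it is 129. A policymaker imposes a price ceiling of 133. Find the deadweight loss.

1386.99

Demand slope = (145.51 − 191.02)/(129 − 18) = −0.41, so p = 198.4 − 0.41q.
Supply slope = (206.38 − 128.68)/(129 − 18) = 0.7, so p = 116.08 + 0.7q.
Competitive equilibrium: 198.4 − 0.41q = 116.08 + 0.7q → q* = 74.1622, p* = 167.9935.
At the ceiling p = 133, quantity supplied = (133 − 116.08)/0.7 = 24.1714.
Willingness to pay at q' = 24.1714: 198.4 − 0.41·24.1714 = 188.4897.
Δq = 74.1622 − 24.1714 = 49.9908; wedge = 188.4897 − 133 = 55.4897.
DWL = ½ × 49.9908 × 55.4897 = 1386.99.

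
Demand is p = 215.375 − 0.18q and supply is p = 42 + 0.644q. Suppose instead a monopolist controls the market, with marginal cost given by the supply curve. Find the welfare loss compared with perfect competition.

586.26

Competitive equilibrium: 215.375 − 0.18q = 42 + 0.644q → q* = 210.4066, p* = 177.5018.
Marginal revenue: MR = 215.375 − 0.36q. Set MR = MC: 215.375 − 0.36q = 42 + 0.644q → q_m = 172.6843.
Price p_m = 215.375 − 0.18·172.6843 = 184.2918; MC(q_m) = 42 + 0.644·172.6843 = 153.2087.
Competitive q* = 210.4066, so Δq = 37.7223; wedge = 184.2918 − 153.2087 = 31.0831.
DWL = ½ × 37.7223 × 31.0831 = 586.26.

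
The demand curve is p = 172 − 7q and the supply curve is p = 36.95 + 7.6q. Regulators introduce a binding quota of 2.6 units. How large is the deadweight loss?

Competitive equilibrium: 172 − 7q = 36.95 + 7.6q → q* = 9.25, p* = 107.25.
At q = 2.6: demand price = 172 − 7·2.6 = 153.8; supply price = 36.95 + 7.6·2.6 = 56.71.
Δq = 9.25 − 2.6 = 6.65; wedge = 153.8 − 56.71 = 97.09.
DWL = ½ × 6.65 × 97.09 = 322.82.

322.82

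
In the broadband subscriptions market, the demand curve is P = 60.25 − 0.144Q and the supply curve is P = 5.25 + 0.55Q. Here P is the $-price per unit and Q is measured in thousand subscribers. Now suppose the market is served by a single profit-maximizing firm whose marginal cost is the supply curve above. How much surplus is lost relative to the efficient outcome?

Competitive equilibrium: 60.25 − 0.144Q = 5.25 + 0.55Q → Q* = 79.2507, P* = 48.8379.
Marginal revenue: MR = 60.25 − 0.288Q. Set MR = MC: 60.25 − 0.288Q = 5.25 + 0.55Q → Q_m = 65.6325.
Price P_m = 60.25 − 0.144·65.6325 = 50.7989; MC(Q_m) = 5.25 + 0.55·65.6325 = 41.3479.
Competitive Q* = 79.2507, so ΔQ = 13.6182; wedge = 50.7989 − 41.3479 = 9.451.
Welfare loss = ½ × 13.6182 × 9.451 = $64.35 thousand.

$64.35 thousand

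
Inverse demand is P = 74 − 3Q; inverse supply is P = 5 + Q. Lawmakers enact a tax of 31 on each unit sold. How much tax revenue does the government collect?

Competitive equilibrium: 74 − 3Q = 5 + Q → Q* = 17.25, P* = 22.25.
With the tax, the buyer price exceeds the seller price by 31: (74 − 3Q) − (5 + Q) = 31 → Q' = 9.5.
Tax revenue = 31 × 9.5 = 294.50.

294.50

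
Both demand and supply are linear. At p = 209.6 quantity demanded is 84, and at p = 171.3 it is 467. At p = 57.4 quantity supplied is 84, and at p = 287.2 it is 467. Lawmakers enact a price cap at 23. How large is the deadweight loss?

26422.94

Demand slope = (171.3 − 209.6)/(467 − 84) = −0.1, so p = 218 − 0.1q.
Supply slope = (287.2 − 57.4)/(467 − 84) = 0.6, so p = 7 + 0.6q.
Competitive equilibrium: 218 − 0.1q = 7 + 0.6q → q* = 301.42857, p* = 187.85714.
At the ceiling p = 23, quantity supplied = (23 − 7)/0.6 = 26.66667.
Willingness to pay at q' = 26.66667: 218 − 0.1·26.66667 = 215.33333.
Δq = 301.42857 − 26.66667 = 274.7619; wedge = 215.33333 − 23 = 192.33333.
DWL = ½ × 274.7619 × 192.33333 = 26422.94.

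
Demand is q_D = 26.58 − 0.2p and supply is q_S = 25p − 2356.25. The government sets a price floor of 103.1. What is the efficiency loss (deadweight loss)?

7.36

In inverse form: demand p = 132.9 − 5q, supply p = 94.25 + 0.04q.
Competitive equilibrium: 132.9 − 5q = 94.25 + 0.04q → q* = 7.6687, p* = 94.5567.
At the floor p = 103.1, quantity demanded = (132.9 − 103.1)/5 = 5.96.
Sellers' marginal cost at q' = 5.96: 94.25 + 0.04·5.96 = 94.4884.
Δq = 7.6687 − 5.96 = 1.7087; wedge = 103.1 − 94.4884 = 8.6116.
The triangle = ½ × 1.7087 × 8.6116 = 7.36.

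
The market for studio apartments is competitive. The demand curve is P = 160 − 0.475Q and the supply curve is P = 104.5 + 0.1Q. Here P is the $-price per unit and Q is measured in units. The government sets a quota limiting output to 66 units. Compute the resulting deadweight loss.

Competitive equilibrium: 160 − 0.475Q = 104.5 + 0.1Q → Q* = 96.5217, P* = 114.1522.
At Q = 66: demand price = 160 − 0.475·66 = 128.65; supply price = 104.5 + 0.1·66 = 111.1.
ΔQ = 96.5217 − 66 = 30.5217; wedge = 128.65 − 111.1 = 17.55.
Welfare loss = ½ × 30.5217 × 17.55 = $267.83.

$267.83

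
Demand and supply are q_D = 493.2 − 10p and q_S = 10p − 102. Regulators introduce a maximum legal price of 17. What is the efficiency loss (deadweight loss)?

1628.176

In inverse form: demand p = 49.32 − 0.1q, supply p = 10.2 + 0.1q.
Competitive equilibrium: 49.32 − 0.1q = 10.2 + 0.1q → q* = 195.6, p* = 29.76.
At the ceiling p = 17, quantity supplied = (17 − 10.2)/0.1 = 68.
Willingness to pay at q' = 68: 49.32 − 0.1·68 = 42.52.
Δq = 195.6 − 68 = 127.6; wedge = 42.52 − 17 = 25.52.
Welfare loss = ½ × 127.6 × 25.52 = 1628.176.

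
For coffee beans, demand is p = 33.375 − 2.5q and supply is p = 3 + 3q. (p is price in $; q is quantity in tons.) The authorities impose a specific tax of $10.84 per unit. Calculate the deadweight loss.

$10.68

Competitive equilibrium: 33.375 − 2.5q = 3 + 3q → q* = 5.5227, p* = 19.5682.
With the tax, the buyer price exceeds the seller price by 10.84: (33.375 − 2.5q) − (3 + 3q) = 10.84 → q' = 3.5518.
Δq = 5.5227 − 3.5518 = 1.9709; the wedge equals the tax, 10.84.
The triangle = ½ × 1.9709 × 10.84 = $10.68.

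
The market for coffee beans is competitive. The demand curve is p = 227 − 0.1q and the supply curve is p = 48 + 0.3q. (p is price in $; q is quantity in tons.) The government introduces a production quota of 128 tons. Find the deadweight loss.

Competitive equilibrium: 227 − 0.1q = 48 + 0.3q → q* = 447.5, p* = 182.25.
At q = 128: demand price = 227 − 0.1·128 = 214.2; supply price = 48 + 0.3·128 = 86.4.
Δq = 447.5 − 128 = 319.5; wedge = 214.2 − 86.4 = 127.8.
DWL = ½ × 319.5 × 127.8 = $20416.05.

$20416.05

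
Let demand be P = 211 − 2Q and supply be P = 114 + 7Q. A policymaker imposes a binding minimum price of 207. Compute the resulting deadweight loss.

Competitive equilibrium: 211 − 2Q = 114 + 7Q → Q* = 10.7778, P* = 189.4444.
At the floor P = 207, quantity demanded = (211 − 207)/2 = 2.
Sellers' marginal cost at Q' = 2: 114 + 7·2 = 128.
ΔQ = 10.7778 − 2 = 8.7778; wedge = 207 − 128 = 79.
DWL = ½ × 8.7778 × 79 = 346.72.

346.72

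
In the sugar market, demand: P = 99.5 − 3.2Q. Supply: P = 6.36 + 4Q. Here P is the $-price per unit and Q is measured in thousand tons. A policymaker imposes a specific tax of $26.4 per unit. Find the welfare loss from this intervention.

Competitive equilibrium: 99.5 − 3.2Q = 6.36 + 4Q → Q* = 12.9361, P* = 58.1044.
With the tax, the buyer price exceeds the seller price by 26.4: (99.5 − 3.2Q) − (6.36 + 4Q) = 26.4 → Q' = 9.2694.
ΔQ = 12.9361 − 9.2694 = 3.6667; the wedge equals the tax, 26.4.
Deadweight loss = ½ × 3.6667 × 26.4 = $48.40 thousand.

$48.40 thousand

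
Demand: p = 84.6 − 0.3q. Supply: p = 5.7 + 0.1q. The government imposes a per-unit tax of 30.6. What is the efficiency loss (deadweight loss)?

Competitive equilibrium: 84.6 − 0.3q = 5.7 + 0.1q → q* = 197.25, p* = 25.425.
With the tax, the buyer price exceeds the seller price by 30.6: (84.6 − 0.3q) − (5.7 + 0.1q) = 30.6 → q' = 120.75.
Δq = 197.25 − 120.75 = 76.5; the wedge equals the tax, 30.6.
DWL = ½ × 76.5 × 30.6 = 1170.45.

1170.45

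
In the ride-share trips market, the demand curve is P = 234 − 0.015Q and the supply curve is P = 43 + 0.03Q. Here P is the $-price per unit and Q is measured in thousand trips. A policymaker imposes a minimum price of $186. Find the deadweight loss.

Competitive equilibrium: 234 − 0.015Q = 43 + 0.03Q → Q* = 4244.4444, P* = 170.3333.
At the floor P = 186, quantity demanded = (234 − 186)/0.015 = 3200.
Sellers' marginal cost at Q' = 3200: 43 + 0.03·3200 = 139.
ΔQ = 4244.4444 − 3200 = 1044.4444; wedge = 186 − 139 = 47.
Welfare loss = ½ × 1044.4444 × 47 = $24544.44 thousand.

$24544.44 thousand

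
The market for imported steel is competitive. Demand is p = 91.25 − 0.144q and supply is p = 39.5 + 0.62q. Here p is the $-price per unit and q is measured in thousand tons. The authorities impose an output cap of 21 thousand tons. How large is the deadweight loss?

Competitive equilibrium: 91.25 − 0.144q = 39.5 + 0.62q → q* = 67.7356, p* = 81.4961.
At q = 21: demand price = 91.25 − 0.144·21 = 88.226; supply price = 39.5 + 0.62·21 = 52.52.
Δq = 67.7356 − 21 = 46.7356; wedge = 88.226 − 52.52 = 35.706.
DWL = ½ × 46.7356 × 35.706 = $834.37 thousand.

$834.37 thousand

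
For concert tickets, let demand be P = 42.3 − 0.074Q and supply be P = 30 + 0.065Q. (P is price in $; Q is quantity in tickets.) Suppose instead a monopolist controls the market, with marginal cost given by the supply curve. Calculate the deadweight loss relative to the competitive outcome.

Competitive equilibrium: 42.3 − 0.074Q = 30 + 0.065Q → Q* = 88.4892, P* = 35.7518.
Marginal revenue: MR = 42.3 − 0.148Q. Set MR = MC: 42.3 − 0.148Q = 30 + 0.065Q → Q_m = 57.7465.
Price P_m = 42.3 − 0.074·57.7465 = 38.0268; MC(Q_m) = 30 + 0.065·57.7465 = 33.7535.
Competitive Q* = 88.4892, so ΔQ = 30.7427; wedge = 38.0268 − 33.7535 = 4.2733.
The triangle = ½ × 30.7427 × 4.2733 = $65.69.

$65.69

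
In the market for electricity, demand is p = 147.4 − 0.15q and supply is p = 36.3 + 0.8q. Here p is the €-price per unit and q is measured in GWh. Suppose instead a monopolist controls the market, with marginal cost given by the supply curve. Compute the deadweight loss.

€120.80

Competitive equilibrium: 147.4 − 0.15q = 36.3 + 0.8q → q* = 116.9474, p* = 129.8579.
Marginal revenue: MR = 147.4 − 0.3q. Set MR = MC: 147.4 − 0.3q = 36.3 + 0.8q → q_m = 101.
Price p_m = 147.4 − 0.15·101 = 132.25; MC(q_m) = 36.3 + 0.8·101 = 117.1.
Competitive q* = 116.9474, so Δq = 15.9474; wedge = 132.25 − 117.1 = 15.15.
Welfare loss = ½ × 15.9474 × 15.15 = €120.80.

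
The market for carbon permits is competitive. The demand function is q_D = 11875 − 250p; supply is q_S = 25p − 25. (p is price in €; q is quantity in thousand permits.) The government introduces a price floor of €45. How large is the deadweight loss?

In inverse form: demand p = 47.5 − 0.004q, supply p = 1 + 0.04q.
Competitive equilibrium: 47.5 − 0.004q = 1 + 0.04q → q* = 1056.8182, p* = 43.2727.
At the floor p = 45, quantity demanded = (47.5 − 45)/0.004 = 625.
Sellers' marginal cost at q' = 625: 1 + 0.04·625 = 26.
Δq = 1056.8182 − 625 = 431.8182; wedge = 45 − 26 = 19.
Welfare loss = ½ × 431.8182 × 19 = €4102.27 thousand.

€4102.27 thousand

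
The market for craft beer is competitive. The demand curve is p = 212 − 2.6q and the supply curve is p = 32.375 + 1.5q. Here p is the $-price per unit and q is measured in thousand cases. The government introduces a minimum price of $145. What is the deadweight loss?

$667.28 thousand

Competitive equilibrium: 212 − 2.6q = 32.375 + 1.5q → q* = 43.81098, p* = 98.09146.
At the floor p = 145, quantity demanded = (212 − 145)/2.6 = 25.76923.
Sellers' marginal cost at q' = 25.76923: 32.375 + 1.5·25.76923 = 71.02885.
Δq = 43.81098 − 25.76923 = 18.04175; wedge = 145 − 71.02885 = 73.97115.
DWL = ½ × 18.04175 × 73.97115 = $667.28 thousand.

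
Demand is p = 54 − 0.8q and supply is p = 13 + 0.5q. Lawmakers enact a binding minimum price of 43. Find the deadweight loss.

Competitive equilibrium: 54 − 0.8q = 13 + 0.5q → q* = 31.5385, p* = 28.7692.
At the floor p = 43, quantity demanded = (54 − 43)/0.8 = 13.75.
Sellers' marginal cost at q' = 13.75: 13 + 0.5·13.75 = 19.875.
Δq = 31.5385 − 13.75 = 17.7885; wedge = 43 − 19.875 = 23.125.
Deadweight loss = ½ × 17.7885 × 23.125 = 205.68.

205.68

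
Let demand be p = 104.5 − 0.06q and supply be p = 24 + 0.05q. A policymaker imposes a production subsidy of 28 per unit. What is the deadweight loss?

Competitive equilibrium: 104.5 − 0.06q = 24 + 0.05q → q* = 731.8182, p* = 60.5909.
The subsidy lowers effective supply by 28: p = 0.05q − 4.
New quantity: 104.5 − 0.06q = 0.05q − 4 → q' = 986.3636.
Overproduction Δq = 986.3636 − 731.8182 = 254.5454; wedge = subsidy = 28.
DWL = ½ × 254.5454 × 28 = 3563.64.

3563.64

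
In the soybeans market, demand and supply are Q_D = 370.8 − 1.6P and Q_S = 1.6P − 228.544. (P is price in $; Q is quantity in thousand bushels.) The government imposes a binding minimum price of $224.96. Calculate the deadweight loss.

In inverse form: demand P = 231.75 − 0.625Q, supply P = 142.84 + 0.625Q.
Competitive equilibrium: 231.75 − 0.625Q = 142.84 + 0.625Q → Q* = 71.128, P* = 187.295.
At the floor P = 224.96, quantity demanded = (231.75 − 224.96)/0.625 = 10.864.
Sellers' marginal cost at Q' = 10.864: 142.84 + 0.625·10.864 = 149.63.
ΔQ = 71.128 − 10.864 = 60.264; wedge = 224.96 − 149.63 = 75.33.
DWL = ½ × 60.264 × 75.33 = $2269.84 thousand.

$2269.84 thousand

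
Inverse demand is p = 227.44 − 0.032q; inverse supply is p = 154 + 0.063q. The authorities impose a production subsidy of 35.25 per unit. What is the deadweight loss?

6539.80

Competitive equilibrium: 227.44 − 0.032q = 154 + 0.063q → q* = 773.0526, p* = 202.7023.
The subsidy lowers effective supply by 35.25: p = 118.75 + 0.063q.
New quantity: 227.44 − 0.032q = 118.75 + 0.063q → q' = 1144.1053.
Overproduction Δq = 1144.1053 − 773.0526 = 371.0527; wedge = subsidy = 35.25.
Welfare loss = ½ × 371.0527 × 35.25 = 6539.80.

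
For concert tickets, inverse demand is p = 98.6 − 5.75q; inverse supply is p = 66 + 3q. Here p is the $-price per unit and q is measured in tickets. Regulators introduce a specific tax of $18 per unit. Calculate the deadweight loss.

$18.51

Competitive equilibrium: 98.6 − 5.75q = 66 + 3q → q* = 3.7257, p* = 77.1771.
With the tax, the buyer price exceeds the seller price by 18: (98.6 − 5.75q) − (66 + 3q) = 18 → q' = 1.6686.
Δq = 3.7257 − 1.6686 = 2.0571; the wedge equals the tax, 18.
DWL = ½ × 2.0571 × 18 = $18.51.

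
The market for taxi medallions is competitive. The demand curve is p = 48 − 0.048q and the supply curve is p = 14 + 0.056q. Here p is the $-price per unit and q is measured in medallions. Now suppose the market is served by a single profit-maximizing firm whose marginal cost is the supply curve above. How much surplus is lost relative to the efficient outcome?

$554.23

Competitive equilibrium: 48 − 0.048q = 14 + 0.056q → q* = 326.9231, p* = 32.3077.
Marginal revenue: MR = 48 − 0.096q. Set MR = MC: 48 − 0.096q = 14 + 0.056q → q_m = 223.6842.
Price p_m = 48 − 0.048·223.6842 = 37.2632; MC(q_m) = 14 + 0.056·223.6842 = 26.5263.
Competitive q* = 326.9231, so Δq = 103.2389; wedge = 37.2632 − 26.5263 = 10.7369.
Deadweight loss = ½ × 103.2389 × 10.7369 = $554.23.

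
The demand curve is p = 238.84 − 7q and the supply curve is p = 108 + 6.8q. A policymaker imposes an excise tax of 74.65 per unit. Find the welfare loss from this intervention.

201.91

Competitive equilibrium: 238.84 − 7q = 108 + 6.8q → q* = 9.4812, p* = 172.4719.
With the tax, the buyer price exceeds the seller price by 74.65: (238.84 − 7q) − (108 + 6.8q) = 74.65 → q' = 4.0717.
Δq = 9.4812 − 4.0717 = 5.4095; the wedge equals the tax, 74.65.
Deadweight loss = ½ × 5.4095 × 74.65 = 201.91.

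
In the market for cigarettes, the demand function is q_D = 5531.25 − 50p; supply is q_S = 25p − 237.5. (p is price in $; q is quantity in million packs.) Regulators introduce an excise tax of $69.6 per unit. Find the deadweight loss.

In inverse form: demand p = 110.625 − 0.02q, supply p = 9.5 + 0.04q.
Competitive equilibrium: 110.625 − 0.02q = 9.5 + 0.04q → q* = 1685.4167, p* = 76.9167.
With the tax, the buyer price exceeds the seller price by 69.6: (110.625 − 0.02q) − (9.5 + 0.04q) = 69.6 → q' = 525.4167.
Δq = 1685.4167 − 525.4167 = 1160; the wedge equals the tax, 69.6.
Deadweight loss = ½ × 1160 × 69.6 = $40368 million.

$40368 million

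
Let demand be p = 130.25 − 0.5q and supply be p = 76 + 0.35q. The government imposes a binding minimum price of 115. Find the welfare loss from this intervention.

Competitive equilibrium: 130.25 − 0.5q = 76 + 0.35q → q* = 63.8235, p* = 98.3382.
At the floor p = 115, quantity demanded = (130.25 − 115)/0.5 = 30.5.
Sellers' marginal cost at q' = 30.5: 76 + 0.35·30.5 = 86.675.
Δq = 63.8235 − 30.5 = 33.3235; wedge = 115 − 86.675 = 28.325.
Welfare loss = ½ × 33.3235 × 28.325 = 471.94.

471.94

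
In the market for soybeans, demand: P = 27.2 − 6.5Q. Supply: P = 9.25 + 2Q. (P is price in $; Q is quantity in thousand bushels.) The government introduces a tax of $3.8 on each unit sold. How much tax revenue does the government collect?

Competitive equilibrium: 27.2 − 6.5Q = 9.25 + 2Q → Q* = 2.1118, P* = 13.4735.
With the tax, the buyer price exceeds the seller price by 3.8: (27.2 − 6.5Q) − (9.25 + 2Q) = 3.8 → Q' = 1.6647.
Tax revenue = 3.8 × 1.6647 = $6.33 thousand.

$6.33 thousand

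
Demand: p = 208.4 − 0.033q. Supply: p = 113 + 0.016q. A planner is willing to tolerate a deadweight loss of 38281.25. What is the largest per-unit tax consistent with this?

Competitive equilibrium: 208.4 − 0.033q = 113 + 0.016q → q* = 1946.9388, p* = 144.151.
A tax t gives Δq = t/0.049 and wedge t, so DWL = t²/0.098.
t²/0.098 = 38281.25 → t² = 3751.5625 → t = 61.25.

61.25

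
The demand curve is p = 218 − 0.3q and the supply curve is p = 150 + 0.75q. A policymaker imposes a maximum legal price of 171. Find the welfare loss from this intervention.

Competitive equilibrium: 218 − 0.3q = 150 + 0.75q → q* = 64.7619, p* = 198.5714.
At the ceiling p = 171, quantity supplied = (171 − 150)/0.75 = 28.
Willingness to pay at q' = 28: 218 − 0.3·28 = 209.6.
Δq = 64.7619 − 28 = 36.7619; wedge = 209.6 − 171 = 38.6.
Welfare loss = ½ × 36.7619 × 38.6 = 709.50.

709.50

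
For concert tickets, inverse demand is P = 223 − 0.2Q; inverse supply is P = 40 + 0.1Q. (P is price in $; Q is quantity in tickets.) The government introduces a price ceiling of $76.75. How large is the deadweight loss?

Competitive equilibrium: 223 − 0.2Q = 40 + 0.1Q → Q* = 610, P* = 101.
At the ceiling P = 76.75, quantity supplied = (76.75 − 40)/0.1 = 367.5.
Willingness to pay at Q' = 367.5: 223 − 0.2·367.5 = 149.5.
ΔQ = 610 − 367.5 = 242.5; wedge = 149.5 − 76.75 = 72.75.
Deadweight loss = ½ × 242.5 × 72.75 = $8820.94.

$8820.94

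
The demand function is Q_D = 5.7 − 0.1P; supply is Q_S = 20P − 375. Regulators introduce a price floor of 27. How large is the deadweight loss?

In inverse form: demand P = 57 − 10Q, supply P = 18.75 + 0.05Q.
Competitive equilibrium: 57 − 10Q = 18.75 + 0.05Q → Q* = 3.806, P* = 18.9403.
At the floor P = 27, quantity demanded = (57 − 27)/10 = 3.
Sellers' marginal cost at Q' = 3: 18.75 + 0.05·3 = 18.9.
ΔQ = 3.806 − 3 = 0.806; wedge = 27 − 18.9 = 8.1.
The triangle = ½ × 0.806 × 8.1 = 3.26.

3.26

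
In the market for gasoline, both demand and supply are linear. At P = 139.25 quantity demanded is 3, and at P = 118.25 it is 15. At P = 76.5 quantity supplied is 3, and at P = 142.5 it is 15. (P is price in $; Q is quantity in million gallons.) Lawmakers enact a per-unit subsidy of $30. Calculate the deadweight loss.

$62.07 million

Demand slope = (118.25 − 139.25)/(15 − 3) = −1.75, so P = 144.5 − 1.75Q.
Supply slope = (142.5 − 76.5)/(15 − 3) = 5.5, so P = 60 + 5.5Q.
Competitive equilibrium: 144.5 − 1.75Q = 60 + 5.5Q → Q* = 11.6552, P* = 124.1034.
The subsidy lowers effective supply by 30: P = 30 + 5.5Q.
New quantity: 144.5 − 1.75Q = 30 + 5.5Q → Q' = 15.7931.
Overproduction ΔQ = 15.7931 − 11.6552 = 4.1379; wedge = subsidy = 30.
DWL = ½ × 4.1379 × 30 = $62.07 million.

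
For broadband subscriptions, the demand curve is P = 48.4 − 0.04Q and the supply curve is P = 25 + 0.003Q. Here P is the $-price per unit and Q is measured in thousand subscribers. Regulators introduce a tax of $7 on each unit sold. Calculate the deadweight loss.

$569.77 thousand

Competitive equilibrium: 48.4 − 0.04Q = 25 + 0.003Q → Q* = 544.186, P* = 26.6326.
With the tax, the buyer price exceeds the seller price by 7: (48.4 − 0.04Q) − (25 + 0.003Q) = 7 → Q' = 381.3953.
ΔQ = 544.186 − 381.3953 = 162.7907; the wedge equals the tax, 7.
DWL = ½ × 162.7907 × 7 = $569.77 thousand.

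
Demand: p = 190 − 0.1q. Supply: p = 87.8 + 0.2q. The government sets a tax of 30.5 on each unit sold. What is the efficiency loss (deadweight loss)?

Competitive equilibrium: 190 − 0.1q = 87.8 + 0.2q → q* = 340.6667, p* = 155.9333.
With the tax, the buyer price exceeds the seller price by 30.5: (190 − 0.1q) − (87.8 + 0.2q) = 30.5 → q' = 239.
Δq = 340.6667 − 239 = 101.6667; the wedge equals the tax, 30.5.
DWL = ½ × 101.6667 × 30.5 = 1550.42.

1550.42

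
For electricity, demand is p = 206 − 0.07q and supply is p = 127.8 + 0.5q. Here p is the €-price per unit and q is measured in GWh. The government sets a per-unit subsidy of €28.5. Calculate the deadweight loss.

Competitive equilibrium: 206 − 0.07q = 127.8 + 0.5q → q* = 137.193, p* = 196.3965.
The subsidy lowers effective supply by 28.5: p = 99.3 + 0.5q.
New quantity: 206 − 0.07q = 99.3 + 0.5q → q' = 187.193.
Overproduction Δq = 187.193 − 137.193 = 50; wedge = subsidy = 28.5.
Welfare loss = ½ × 50 × 28.5 = €712.50.

€712.50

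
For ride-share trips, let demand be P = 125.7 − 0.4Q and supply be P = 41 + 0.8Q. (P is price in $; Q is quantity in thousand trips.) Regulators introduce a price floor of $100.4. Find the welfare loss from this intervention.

Competitive equilibrium: 125.7 − 0.4Q = 41 + 0.8Q → Q* = 70.5833, P* = 97.4667.
At the floor P = 100.4, quantity demanded = (125.7 − 100.4)/0.4 = 63.25.
Sellers' marginal cost at Q' = 63.25: 41 + 0.8·63.25 = 91.6.
ΔQ = 70.5833 − 63.25 = 7.3333; wedge = 100.4 − 91.6 = 8.8.
Deadweight loss = ½ × 7.3333 × 8.8 = $32.27 thousand.

$32.27 thousand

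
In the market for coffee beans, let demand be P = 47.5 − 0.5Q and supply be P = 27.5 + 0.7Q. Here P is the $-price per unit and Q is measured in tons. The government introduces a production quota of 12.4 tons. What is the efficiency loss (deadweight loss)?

Competitive equilibrium: 47.5 − 0.5Q = 27.5 + 0.7Q → Q* = 16.6667, P* = 39.1667.
At Q = 12.4: demand price = 47.5 − 0.5·12.4 = 41.3; supply price = 27.5 + 0.7·12.4 = 36.18.
ΔQ = 16.6667 − 12.4 = 4.2667; wedge = 41.3 − 36.18 = 5.12.
DWL = ½ × 4.2667 × 5.12 = $10.92.

$10.92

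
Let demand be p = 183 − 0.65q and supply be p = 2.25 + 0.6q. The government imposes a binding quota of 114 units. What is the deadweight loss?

585.225

Competitive equilibrium: 183 − 0.65q = 2.25 + 0.6q → q* = 144.6, p* = 89.01.
At q = 114: demand price = 183 − 0.65·114 = 108.9; supply price = 2.25 + 0.6·114 = 70.65.
Δq = 144.6 − 114 = 30.6; wedge = 108.9 − 70.65 = 38.25.
DWL = ½ × 30.6 × 38.25 = 585.225.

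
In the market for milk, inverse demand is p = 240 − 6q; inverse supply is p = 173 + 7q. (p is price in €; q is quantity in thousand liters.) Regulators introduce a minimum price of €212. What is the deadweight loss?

Competitive equilibrium: 240 − 6q = 173 + 7q → q* = 5.1538, p* = 209.0769.
At the floor p = 212, quantity demanded = (240 − 212)/6 = 4.6667.
Sellers' marginal cost at q' = 4.6667: 173 + 7·4.6667 = 205.6669.
Δq = 5.1538 − 4.6667 = 0.4871; wedge = 212 − 205.6669 = 6.3331.
Deadweight loss = ½ × 0.4871 × 6.3331 = €1.54 thousand.

€1.54 thousand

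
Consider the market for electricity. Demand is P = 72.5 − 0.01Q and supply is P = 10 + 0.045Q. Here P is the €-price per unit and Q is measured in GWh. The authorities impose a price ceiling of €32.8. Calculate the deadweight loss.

Competitive equilibrium: 72.5 − 0.01Q = 10 + 0.045Q → Q* = 1136.36364, P* = 61.13636.
At the ceiling P = 32.8, quantity supplied = (32.8 − 10)/0.045 = 506.66667.
Willingness to pay at Q' = 506.66667: 72.5 − 0.01·506.66667 = 67.43333.
ΔQ = 1136.36364 − 506.66667 = 629.69697; wedge = 67.43333 − 32.8 = 34.63333.
The triangle = ½ × 629.69697 × 34.63333 = €10904.25.

€10904.25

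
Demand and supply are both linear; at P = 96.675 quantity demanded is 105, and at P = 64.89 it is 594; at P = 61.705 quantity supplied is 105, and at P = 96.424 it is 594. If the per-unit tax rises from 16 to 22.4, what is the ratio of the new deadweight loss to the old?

1.96

Demand slope = (64.89 − 96.675)/(594 − 105) = −0.065, so P = 103.5 − 0.065Q.
Supply slope = (96.424 − 61.705)/(594 − 105) = 0.071, so P = 54.25 + 0.071Q.
Competitive equilibrium: 103.5 − 0.065Q = 54.25 + 0.071Q → Q* = 362.1324, P* = 79.9614.
For a per-unit tax t: ΔQ = t/0.136, so DWL = ½·t·(t/0.136) = t²/0.272.
At t = 16: DWL = 941.176. At t = 22.4: DWL = 1844.706.
Ratio = (22.4/16)² = 1.96.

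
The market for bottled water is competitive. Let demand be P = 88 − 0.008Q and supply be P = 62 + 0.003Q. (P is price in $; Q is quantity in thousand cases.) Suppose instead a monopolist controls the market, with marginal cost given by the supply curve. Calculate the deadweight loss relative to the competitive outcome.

Competitive equilibrium: 88 − 0.008Q = 62 + 0.003Q → Q* = 2363.636364, P* = 69.090909.
Marginal revenue: MR = 88 − 0.016Q. Set MR = MC: 88 − 0.016Q = 62 + 0.003Q → Q_m = 1368.421053.
Price P_m = 88 − 0.008·1368.421053 = 77.052632; MC(Q_m) = 62 + 0.003·1368.421053 = 66.105263.
Competitive Q* = 2363.636364, so ΔQ = 995.215311; wedge = 77.052632 − 66.105263 = 10.947369.
Welfare loss = ½ × 995.215311 × 10.947369 = $5447.49 thousand.

$5447.49 thousand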